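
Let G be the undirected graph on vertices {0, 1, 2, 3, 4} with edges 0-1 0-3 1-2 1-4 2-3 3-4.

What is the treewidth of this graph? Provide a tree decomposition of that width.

Each bag holds 3 vertices, so the decomposition has width 2, which upper-bounds the treewidth. For the lower bound, G contains the cycle 1–0–3–4–1, so G is not a forest; only forests have treewidth ≤ 1, hence tw(G) ≥ 2. Hence tw(G) = 2 exactly.

Treewidth 2.
One such decomposition:
Bags: B1 = {0, 1, 3}  B2 = {1, 3, 4}  B3 = {1, 2, 3}
Tree: B1–B2, B2–B3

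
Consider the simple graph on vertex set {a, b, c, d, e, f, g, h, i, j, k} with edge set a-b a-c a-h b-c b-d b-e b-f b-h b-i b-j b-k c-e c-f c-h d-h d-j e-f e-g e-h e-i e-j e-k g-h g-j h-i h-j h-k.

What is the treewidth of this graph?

A width-3 tree decomposition is:
Bags: B1 = {b, c, e, h}  B2 = {b, e, h, j}  B3 = {b, d, h, j}  B4 = {b, e, h, k}  B5 = {b, c, e, f}  B6 = {a, b, c, h}  B7 = {b, e, h, i}  B8 = {e, g, h, j}
Tree: B1–B2, B2–B3, B2–B4, B1–B5, B1–B6, B1–B7, B2–B8
Every bag has size at most 4, so the width is 4 − 1 = 3 and tw(G) ≤ 3. Conversely, {e, g, h, j} is a clique of size 4, and the vertices of any clique must share a bag in every tree decomposition; so some bag has ≥ 4 vertices and tw(G) ≥ 3. Hence tw(G) = 3 exactly.

3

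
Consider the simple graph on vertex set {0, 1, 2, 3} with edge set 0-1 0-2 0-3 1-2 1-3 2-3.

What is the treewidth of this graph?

A width-3 tree decomposition is:
Bags: B1 = {0, 1, 2, 3}
Tree: (single bag)
A single bag containing all 4 vertices is trivially a valid decomposition of width 3. For the lower bound, the 4 vertices {0, 1, 2, 3} are pairwise adjacent, and any tree decomposition puts a clique entirely inside one bag — forcing width ≥ 3. Hence tw(G) = 3 exactly.

3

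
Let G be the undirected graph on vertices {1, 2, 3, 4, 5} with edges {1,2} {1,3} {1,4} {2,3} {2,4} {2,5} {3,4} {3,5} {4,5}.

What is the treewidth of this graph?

A width-3 tree decomposition is:
Bags: B1 = {1, 2, 3, 4}  B2 = {2, 3, 4, 5}
Tree: B1–B2
Every bag has size at most 4, so the width is 4 − 1 = 3 and tw(G) ≤ 3. On the other hand G contains the 4-clique {1, 2, 3, 4}. A clique must lie in a single bag of any decomposition, so no decomposition can have width below 3. The upper and lower bounds meet at 3, so that is the treewidth.

3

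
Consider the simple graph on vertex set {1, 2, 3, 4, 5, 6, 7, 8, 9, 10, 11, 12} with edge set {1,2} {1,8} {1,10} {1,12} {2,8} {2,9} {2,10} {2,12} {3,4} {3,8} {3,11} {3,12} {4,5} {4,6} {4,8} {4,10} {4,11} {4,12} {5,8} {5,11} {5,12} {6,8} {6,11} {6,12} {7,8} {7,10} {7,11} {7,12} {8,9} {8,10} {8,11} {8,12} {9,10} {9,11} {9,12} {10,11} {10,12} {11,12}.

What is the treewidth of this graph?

4

A width-4 tree decomposition is:
Bags: B1 = {8, 9, 10, 11, 12}  B2 = {4, 8, 10, 11, 12}  B3 = {7, 8, 10, 11, 12}  B4 = {4, 5, 8, 11, 12}  B5 = {4, 6, 8, 11, 12}  B6 = {2, 8, 9, 10, 12}  B7 = {3, 4, 8, 11, 12}  B8 = {1, 2, 8, 10, 12}
Tree: B1–B2, B2–B3, B2–B4, B4–B5, B1–B6, B4–B7, B6–B8
Each bag holds 5 vertices, so the decomposition has width 4, which upper-bounds the treewidth. For the lower bound, the 5 vertices {1, 2, 8, 10, 12} are pairwise adjacent, and any tree decomposition puts a clique entirely inside one bag — forcing width ≥ 4. Hence tw(G) = 4 exactly.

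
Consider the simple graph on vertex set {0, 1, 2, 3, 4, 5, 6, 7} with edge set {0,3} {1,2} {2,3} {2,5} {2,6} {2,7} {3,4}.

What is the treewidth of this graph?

1

A width-1 tree decomposition is:
Bags: B1 = {2, 3}  B2 = {2, 7}  B3 = {2, 5}  B4 = {3, 4}  B5 = {1, 2}  B6 = {0, 3}  B7 = {2, 6}
Tree: B1–B2, B2–B3, B1–B4, B1–B5, B4–B6, B3–B7
Each bag holds 2 vertices, so the decomposition has width 1, which upper-bounds the treewidth. Any graph with an edge has treewidth ≥ 1, and G has the edge 3–2. Hence tw(G) = 1 exactly.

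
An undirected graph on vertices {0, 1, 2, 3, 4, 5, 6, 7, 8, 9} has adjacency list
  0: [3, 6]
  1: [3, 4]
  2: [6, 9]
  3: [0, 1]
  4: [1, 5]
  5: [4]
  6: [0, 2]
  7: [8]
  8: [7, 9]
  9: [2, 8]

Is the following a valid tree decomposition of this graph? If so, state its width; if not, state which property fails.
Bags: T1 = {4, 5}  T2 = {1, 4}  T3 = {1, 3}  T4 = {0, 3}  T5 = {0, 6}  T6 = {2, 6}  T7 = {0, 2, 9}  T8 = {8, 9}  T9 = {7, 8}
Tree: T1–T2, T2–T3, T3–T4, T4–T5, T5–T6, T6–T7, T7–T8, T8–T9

No — bags containing vertex 0 are not connected in the tree.

A tree decomposition must satisfy three properties: every vertex lies in some bag; for every edge, both endpoints lie together in some bag; and for every vertex, the bags containing it form a connected subtree. Here bags containing vertex 0 are not connected in the tree, so the decomposition is invalid.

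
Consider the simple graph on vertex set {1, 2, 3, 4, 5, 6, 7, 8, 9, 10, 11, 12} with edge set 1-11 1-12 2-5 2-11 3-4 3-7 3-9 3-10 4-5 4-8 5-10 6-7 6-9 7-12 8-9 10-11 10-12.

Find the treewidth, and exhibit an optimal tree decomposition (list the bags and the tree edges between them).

Every bag has size at most 4, so the width is 4 − 1 = 3 and tw(G) ≤ 3. For the lower bound: the 4 vertex sets {6,8,9}, {4}, {3}, {5,7,10,12} are disjoint, each induces a connected subgraph, and every pair is joined by at least one edge of G. Contracting each set to a single vertex therefore yields K_{4} as a minor, and since treewidth is minor-monotone, tw(G) ≥ tw(K_{4}) = 3. Combining the bounds, tw(G) = 3.

Treewidth 3.
One such decomposition:
Bags: B1 = {4, 6, 8, 9}  B2 = {3, 4, 6, 9}  B3 = {3, 4, 6, 7}  B4 = {3, 4, 5, 7}  B5 = {3, 5, 7, 10}  B6 = {5, 7, 10, 12}  B7 = {2, 5, 10, 12}  B8 = {2, 10, 11, 12}  B9 = {1, 2, 11, 12}
Tree: B1–B2, B2–B3, B3–B4, B4–B5, B5–B6, B6–B7, B7–B8, B8–B9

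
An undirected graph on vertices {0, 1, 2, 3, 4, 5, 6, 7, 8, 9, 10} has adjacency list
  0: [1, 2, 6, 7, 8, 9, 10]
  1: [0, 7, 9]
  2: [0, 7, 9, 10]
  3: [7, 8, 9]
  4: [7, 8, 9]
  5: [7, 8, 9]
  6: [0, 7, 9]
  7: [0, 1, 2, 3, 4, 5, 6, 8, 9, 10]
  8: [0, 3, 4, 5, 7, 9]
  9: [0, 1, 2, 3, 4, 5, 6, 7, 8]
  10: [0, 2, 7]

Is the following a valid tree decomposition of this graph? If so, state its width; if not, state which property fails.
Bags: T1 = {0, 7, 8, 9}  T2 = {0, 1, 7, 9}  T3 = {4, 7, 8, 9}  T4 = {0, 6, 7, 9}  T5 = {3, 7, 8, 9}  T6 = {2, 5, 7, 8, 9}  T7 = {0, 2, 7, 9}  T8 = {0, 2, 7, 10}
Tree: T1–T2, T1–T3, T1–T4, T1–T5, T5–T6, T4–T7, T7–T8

No — bags containing vertex 2 are not connected in the tree.

A tree decomposition must satisfy three properties: every vertex lies in some bag; for every edge, both endpoints lie together in some bag; and for every vertex, the bags containing it form a connected subtree. Here bags containing vertex 2 are not connected in the tree, so the decomposition is invalid.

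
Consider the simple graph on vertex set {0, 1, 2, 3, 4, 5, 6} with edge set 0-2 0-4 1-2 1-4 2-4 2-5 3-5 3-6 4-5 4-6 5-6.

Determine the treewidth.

A width-2 tree decomposition is:
Bags: B1 = {4, 5, 6}  B2 = {2, 4, 5}  B3 = {1, 2, 4}  B4 = {3, 5, 6}  B5 = {0, 2, 4}
Tree: B1–B2, B2–B3, B1–B4, B2–B5
The largest bag has 3 vertices, giving width 2; this decomposition certifies tw(G) ≤ 2. Conversely, {3, 5, 6} is a clique of size 3, and the vertices of any clique must share a bag in every tree decomposition; so some bag has ≥ 3 vertices and tw(G) ≥ 2. Hence tw(G) = 2 exactly.

2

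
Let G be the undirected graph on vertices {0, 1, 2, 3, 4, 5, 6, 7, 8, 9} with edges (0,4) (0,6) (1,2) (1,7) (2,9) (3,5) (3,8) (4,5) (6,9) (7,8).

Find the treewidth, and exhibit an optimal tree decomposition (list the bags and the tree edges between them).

Every bag has size at most 3, so the width is 3 − 1 = 2 and tw(G) ≤ 2. For the lower bound, G contains the cycle 0–6–9–2–1–7–8–3–5–4–0, so G is not a forest; only forests have treewidth ≤ 1, hence tw(G) ≥ 2. Combining the bounds, tw(G) = 2.

Treewidth 2.
One optimal decomposition is:
Bags: B1 = {0, 6, 9}  B2 = {0, 2, 9}  B3 = {0, 1, 2}  B4 = {0, 1, 7}  B5 = {0, 7, 8}  B6 = {0, 3, 8}  B7 = {0, 3, 5}  B8 = {0, 4, 5}
Tree: B1–B2, B2–B3, B3–B4, B4–B5, B5–B6, B6–B7, B7–B8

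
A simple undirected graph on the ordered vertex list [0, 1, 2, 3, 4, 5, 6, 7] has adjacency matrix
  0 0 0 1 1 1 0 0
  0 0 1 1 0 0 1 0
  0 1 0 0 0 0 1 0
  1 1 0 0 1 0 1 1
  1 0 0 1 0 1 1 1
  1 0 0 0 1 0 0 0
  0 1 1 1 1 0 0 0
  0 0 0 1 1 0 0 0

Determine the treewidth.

A width-2 tree decomposition is:
Bags: B1 = {0, 3, 4}  B2 = {0, 4, 5}  B3 = {3, 4, 7}  B4 = {3, 4, 6}  B5 = {1, 3, 6}  B6 = {1, 2, 6}
Tree: B1–B2, B1–B3, B1–B4, B4–B5, B5–B6
The largest bag has 3 vertices, giving width 2; this decomposition certifies tw(G) ≤ 2. Conversely, {1, 2, 6} is a clique of size 3, and the vertices of any clique must share a bag in every tree decomposition; so some bag has ≥ 3 vertices and tw(G) ≥ 2. The upper and lower bounds meet at 2, so that is the treewidth.

2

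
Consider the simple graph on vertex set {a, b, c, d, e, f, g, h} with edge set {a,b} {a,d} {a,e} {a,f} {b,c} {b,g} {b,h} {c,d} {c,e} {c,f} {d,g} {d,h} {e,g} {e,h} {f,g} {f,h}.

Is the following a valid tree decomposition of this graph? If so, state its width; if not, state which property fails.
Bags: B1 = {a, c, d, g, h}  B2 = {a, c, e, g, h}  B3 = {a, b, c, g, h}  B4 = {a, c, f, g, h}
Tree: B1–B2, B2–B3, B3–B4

Yes; width 4.

Vertex coverage: the bags together contain {a, b, c, d, e, f, g, h}, the full vertex set. Edge coverage: each edge of G has both endpoints in at least one bag. Running intersection: for every vertex, the bags containing it form a connected subtree. All three properties hold, so this is a valid tree decomposition of width max|bag| − 1 = 4, and hence tw(G) ≤ 4.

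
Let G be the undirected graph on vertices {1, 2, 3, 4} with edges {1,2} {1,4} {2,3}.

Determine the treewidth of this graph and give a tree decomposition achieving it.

The largest bag has 2 vertices, giving width 1; this decomposition certifies tw(G) ≤ 1. Any graph with an edge has treewidth ≥ 1, and G has the edge 4–1. Hence tw(G) = 1 exactly.

Treewidth 1.
One optimal decomposition is:
Bags: B1 = {1, 4}  B2 = {1, 2}  B3 = {2, 3}
Tree: B1–B2, B2–B3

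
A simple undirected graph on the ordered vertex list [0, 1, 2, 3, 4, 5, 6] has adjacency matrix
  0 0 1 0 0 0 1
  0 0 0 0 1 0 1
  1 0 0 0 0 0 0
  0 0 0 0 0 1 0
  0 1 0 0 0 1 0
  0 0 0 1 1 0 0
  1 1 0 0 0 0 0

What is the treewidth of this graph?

1

A width-1 tree decomposition is:
Bags: B1 = {3, 5}  B2 = {4, 5}  B3 = {1, 4}  B4 = {1, 6}  B5 = {0, 6}  B6 = {0, 2}
Tree: B1–B2, B2–B3, B3–B4, B4–B5, B5–B6
Each bag holds 2 vertices, so the decomposition has width 1, which upper-bounds the treewidth. G has an edge, so its treewidth is at least 1. Therefore the treewidth is 1.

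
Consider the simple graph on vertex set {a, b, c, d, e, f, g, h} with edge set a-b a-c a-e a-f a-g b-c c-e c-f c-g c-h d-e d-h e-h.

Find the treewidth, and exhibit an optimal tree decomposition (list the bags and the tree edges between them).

The largest bag has 3 vertices, giving width 2; this decomposition certifies tw(G) ≤ 2. For the lower bound, the 3 vertices {d, e, h} are pairwise adjacent, and any tree decomposition puts a clique entirely inside one bag — forcing width ≥ 2. The upper and lower bounds meet at 2, so that is the treewidth.

Treewidth 2.
Bags: B1 = {c, e, h}  B2 = {a, c, e}  B3 = {a, b, c}  B4 = {a, c, g}  B5 = {d, e, h}  B6 = {a, c, f}
Tree: B1–B2, B2–B3, B2–B4, B1–B5, B3–B6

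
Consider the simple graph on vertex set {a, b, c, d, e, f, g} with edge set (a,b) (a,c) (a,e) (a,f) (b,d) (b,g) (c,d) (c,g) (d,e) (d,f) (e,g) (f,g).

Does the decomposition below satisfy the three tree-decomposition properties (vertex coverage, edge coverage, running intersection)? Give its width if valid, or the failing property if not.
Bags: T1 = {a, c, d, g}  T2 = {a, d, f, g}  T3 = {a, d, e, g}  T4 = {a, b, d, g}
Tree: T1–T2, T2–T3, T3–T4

Checking the three conditions: (i) the bags cover all of {a, b, c, d, e, f, g}; (ii) for each edge, some bag contains both endpoints; (iii) the bags containing any fixed vertex form a subtree. All hold, so the decomposition is valid with width 4 − 1 = 3.

Yes; width 3.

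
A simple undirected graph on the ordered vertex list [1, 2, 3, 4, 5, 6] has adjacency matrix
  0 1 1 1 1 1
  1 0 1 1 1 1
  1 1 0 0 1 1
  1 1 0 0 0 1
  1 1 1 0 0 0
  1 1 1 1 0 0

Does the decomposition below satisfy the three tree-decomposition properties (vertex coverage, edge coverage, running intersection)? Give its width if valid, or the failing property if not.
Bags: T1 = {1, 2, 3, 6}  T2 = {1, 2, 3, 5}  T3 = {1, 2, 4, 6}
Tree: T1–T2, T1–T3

Yes; width 3.

Checking the three conditions: (i) the bags cover all of {1, 2, 3, 4, 5, 6}; (ii) for each edge, some bag contains both endpoints; (iii) the bags containing any fixed vertex form a subtree. All hold, so the decomposition is valid with width 4 − 1 = 3.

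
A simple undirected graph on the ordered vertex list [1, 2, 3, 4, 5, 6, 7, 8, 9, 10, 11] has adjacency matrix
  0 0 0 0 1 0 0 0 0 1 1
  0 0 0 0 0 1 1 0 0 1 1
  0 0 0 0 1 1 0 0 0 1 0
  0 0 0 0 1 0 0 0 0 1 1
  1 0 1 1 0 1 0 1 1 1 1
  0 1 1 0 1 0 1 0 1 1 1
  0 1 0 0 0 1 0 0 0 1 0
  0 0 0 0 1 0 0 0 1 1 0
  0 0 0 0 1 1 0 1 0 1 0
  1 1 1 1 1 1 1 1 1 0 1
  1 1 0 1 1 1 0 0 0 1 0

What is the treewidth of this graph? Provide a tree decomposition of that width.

Every bag has size at most 4, so the width is 4 − 1 = 3 and tw(G) ≤ 3. For the lower bound, the 4 vertices {2, 6, 10, 11} are pairwise adjacent, and any tree decomposition puts a clique entirely inside one bag — forcing width ≥ 3. Combining the bounds, tw(G) = 3.

Treewidth 3.
One such decomposition:
Bags: B1 = {5, 6, 10, 11}  B2 = {5, 6, 9, 10}  B3 = {5, 8, 9, 10}  B4 = {4, 5, 10, 11}  B5 = {1, 5, 10, 11}  B6 = {2, 6, 10, 11}  B7 = {3, 5, 6, 10}  B8 = {2, 6, 7, 10}
Tree: B1–B2, B2–B3, B1–B4, B4–B5, B1–B6, B2–B7, B6–B8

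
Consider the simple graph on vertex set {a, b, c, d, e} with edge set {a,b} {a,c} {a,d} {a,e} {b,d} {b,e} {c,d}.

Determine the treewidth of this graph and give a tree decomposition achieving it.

The largest bag has 3 vertices, giving width 2; this decomposition certifies tw(G) ≤ 2. Conversely, {a, c, d} is a clique of size 3, and the vertices of any clique must share a bag in every tree decomposition; so some bag has ≥ 3 vertices and tw(G) ≥ 2. Therefore the treewidth is 2.

Treewidth 2.
One such decomposition:
Bags: B1 = {a, b, d}  B2 = {a, c, d}  B3 = {a, b, e}
Tree: B1–B2, B1–B3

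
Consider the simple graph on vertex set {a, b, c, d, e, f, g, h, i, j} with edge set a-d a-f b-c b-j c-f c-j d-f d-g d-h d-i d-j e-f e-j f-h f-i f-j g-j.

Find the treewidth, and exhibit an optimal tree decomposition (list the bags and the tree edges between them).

Treewidth 2.
One such decomposition:
Bags: B1 = {e, f, j}  B2 = {d, f, j}  B3 = {a, d, f}  B4 = {c, f, j}  B5 = {d, f, h}  B6 = {b, c, j}  B7 = {d, f, i}  B8 = {d, g, j}
Tree: B1–B2, B2–B3, B1–B4, B3–B5, B4–B6, B3–B7, B2–B8

Each bag holds 3 vertices, so the decomposition has width 2, which upper-bounds the treewidth. Conversely, {d, g, j} is a clique of size 3, and the vertices of any clique must share a bag in every tree decomposition; so some bag has ≥ 3 vertices and tw(G) ≥ 2. Combining the bounds, tw(G) = 2.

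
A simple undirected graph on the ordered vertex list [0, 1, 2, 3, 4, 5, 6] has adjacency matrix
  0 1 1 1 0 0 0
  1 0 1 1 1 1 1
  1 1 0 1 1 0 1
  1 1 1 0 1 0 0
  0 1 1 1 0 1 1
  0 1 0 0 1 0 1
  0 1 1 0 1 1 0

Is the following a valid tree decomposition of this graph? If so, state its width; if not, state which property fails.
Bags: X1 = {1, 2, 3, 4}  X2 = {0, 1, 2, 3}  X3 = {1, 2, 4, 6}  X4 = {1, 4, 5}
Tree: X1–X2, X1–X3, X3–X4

A tree decomposition must satisfy three properties: every vertex lies in some bag; for every edge, both endpoints lie together in some bag; and for every vertex, the bags containing it form a connected subtree. Here edge (6,5) lies in no bag, so the decomposition is invalid.

No — edge (6,5) lies in no bag.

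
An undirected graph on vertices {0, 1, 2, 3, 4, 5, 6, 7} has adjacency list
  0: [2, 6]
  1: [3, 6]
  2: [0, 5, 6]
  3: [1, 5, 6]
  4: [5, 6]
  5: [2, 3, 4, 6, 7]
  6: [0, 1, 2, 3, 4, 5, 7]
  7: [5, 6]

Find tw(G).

2

A width-2 tree decomposition is:
Bags: B1 = {2, 5, 6}  B2 = {3, 5, 6}  B3 = {1, 3, 6}  B4 = {4, 5, 6}  B5 = {5, 6, 7}  B6 = {0, 2, 6}
Tree: B1–B2, B2–B3, B1–B4, B4–B5, B1–B6
Each bag holds 3 vertices, so the decomposition has width 2, which upper-bounds the treewidth. For the lower bound, the 3 vertices {0, 2, 6} are pairwise adjacent, and any tree decomposition puts a clique entirely inside one bag — forcing width ≥ 2. Therefore the treewidth is 2.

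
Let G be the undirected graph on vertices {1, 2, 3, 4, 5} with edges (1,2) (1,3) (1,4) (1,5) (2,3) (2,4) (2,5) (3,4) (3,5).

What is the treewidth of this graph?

3

A width-3 tree decomposition is:
Bags: B1 = {1, 2, 3, 5}  B2 = {1, 2, 3, 4}
Tree: B1–B2
The largest bag has 4 vertices, giving width 3; this decomposition certifies tw(G) ≤ 3. Conversely, {1, 2, 3, 4} is a clique of size 4, and the vertices of any clique must share a bag in every tree decomposition; so some bag has ≥ 4 vertices and tw(G) ≥ 3. The upper and lower bounds meet at 3, so that is the treewidth.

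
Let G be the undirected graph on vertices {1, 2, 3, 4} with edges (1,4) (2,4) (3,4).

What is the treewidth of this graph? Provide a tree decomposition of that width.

Treewidth 1.
Bags: B1 = {2, 4}  B2 = {1, 4}  B3 = {3, 4}
Tree: B1–B2, B1–B3

Each bag holds 2 vertices, so the decomposition has width 1, which upper-bounds the treewidth. Any graph with an edge has treewidth ≥ 1, and G has the edge 2–4. Therefore the treewidth is 1.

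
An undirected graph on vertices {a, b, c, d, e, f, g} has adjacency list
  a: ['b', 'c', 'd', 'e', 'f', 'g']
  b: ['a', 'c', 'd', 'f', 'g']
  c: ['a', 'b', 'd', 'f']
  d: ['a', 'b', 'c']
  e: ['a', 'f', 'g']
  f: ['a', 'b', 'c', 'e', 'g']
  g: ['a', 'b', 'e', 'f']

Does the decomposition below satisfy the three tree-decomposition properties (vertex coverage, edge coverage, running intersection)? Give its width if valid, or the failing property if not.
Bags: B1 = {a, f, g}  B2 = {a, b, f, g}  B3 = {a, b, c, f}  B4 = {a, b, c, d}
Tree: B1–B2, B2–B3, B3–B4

No — vertex e appears in no bag.

A tree decomposition must satisfy three properties: every vertex lies in some bag; for every edge, both endpoints lie together in some bag; and for every vertex, the bags containing it form a connected subtree. Here vertex e appears in no bag, so the decomposition is invalid.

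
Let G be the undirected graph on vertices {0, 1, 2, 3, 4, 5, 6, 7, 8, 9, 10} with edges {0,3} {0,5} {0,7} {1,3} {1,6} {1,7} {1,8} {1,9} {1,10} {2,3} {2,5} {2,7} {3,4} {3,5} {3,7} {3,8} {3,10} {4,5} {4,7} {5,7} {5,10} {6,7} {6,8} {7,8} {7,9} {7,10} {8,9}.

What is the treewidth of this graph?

3

A width-3 tree decomposition is:
Bags: B1 = {3, 5, 7, 10}  B2 = {2, 3, 5, 7}  B3 = {1, 3, 7, 10}  B4 = {0, 3, 5, 7}  B5 = {1, 3, 7, 8}  B6 = {1, 7, 8, 9}  B7 = {3, 4, 5, 7}  B8 = {1, 6, 7, 8}
Tree: B1–B2, B1–B3, B1–B4, B3–B5, B5–B6, B4–B7, B5–B8
Every bag has size at most 4, so the width is 4 − 1 = 3 and tw(G) ≤ 3. For the lower bound, the 4 vertices {1, 7, 8, 9} are pairwise adjacent, and any tree decomposition puts a clique entirely inside one bag — forcing width ≥ 3. The upper and lower bounds meet at 3, so that is the treewidth.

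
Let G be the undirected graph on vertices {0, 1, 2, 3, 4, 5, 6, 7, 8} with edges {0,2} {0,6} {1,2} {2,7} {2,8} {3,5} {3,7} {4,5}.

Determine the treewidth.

1

A width-1 tree decomposition is:
Bags: B1 = {2, 7}  B2 = {0, 2}  B3 = {1, 2}  B4 = {2, 8}  B5 = {3, 7}  B6 = {0, 6}  B7 = {3, 5}  B8 = {4, 5}
Tree: B1–B2, B2–B3, B3–B4, B1–B5, B2–B6, B5–B7, B7–B8
The largest bag has 2 vertices, giving width 1; this decomposition certifies tw(G) ≤ 1. Since G has at least one edge (e.g. 2–7), it is not an edgeless graph, so tw(G) ≥ 1. The upper and lower bounds meet at 1, so that is the treewidth.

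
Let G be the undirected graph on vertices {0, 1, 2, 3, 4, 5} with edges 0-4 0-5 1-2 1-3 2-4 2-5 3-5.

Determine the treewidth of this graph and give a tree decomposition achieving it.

The largest bag has 3 vertices, giving width 2; this decomposition certifies tw(G) ≤ 2. For the lower bound, G contains the cycle 4–0–5–2–4, so G is not a forest; only forests have treewidth ≤ 1, hence tw(G) ≥ 2. Combining the bounds, tw(G) = 2.

Treewidth 2.
One such decomposition:
Bags: B1 = {0, 2, 4}  B2 = {0, 2, 5}  B3 = {1, 2, 5}  B4 = {1, 3, 5}
Tree: B1–B2, B2–B3, B3–B4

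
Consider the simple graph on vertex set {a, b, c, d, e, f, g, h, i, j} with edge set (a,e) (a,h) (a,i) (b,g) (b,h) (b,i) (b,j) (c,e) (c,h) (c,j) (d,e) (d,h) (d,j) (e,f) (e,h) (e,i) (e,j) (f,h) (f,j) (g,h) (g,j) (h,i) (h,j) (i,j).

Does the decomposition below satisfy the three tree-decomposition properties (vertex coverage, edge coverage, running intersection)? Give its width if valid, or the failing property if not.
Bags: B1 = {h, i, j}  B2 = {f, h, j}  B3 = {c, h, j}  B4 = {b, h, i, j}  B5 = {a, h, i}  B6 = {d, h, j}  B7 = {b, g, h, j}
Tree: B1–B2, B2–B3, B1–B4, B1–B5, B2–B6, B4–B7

No — vertex e appears in no bag.

A tree decomposition must satisfy three properties: every vertex lies in some bag; for every edge, both endpoints lie together in some bag; and for every vertex, the bags containing it form a connected subtree. Here vertex e appears in no bag, so the decomposition is invalid.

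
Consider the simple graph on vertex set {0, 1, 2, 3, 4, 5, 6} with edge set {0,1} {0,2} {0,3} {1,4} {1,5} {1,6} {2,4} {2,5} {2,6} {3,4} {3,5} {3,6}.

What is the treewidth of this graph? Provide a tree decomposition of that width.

Every bag has size at most 4, so the width is 4 − 1 = 3 and tw(G) ≤ 3. For the lower bound: the 4 vertex sets {2,4}, {3,5}, {1}, {6} are disjoint, each induces a connected subgraph, and every pair is joined by at least one edge of G. Contracting each set to a single vertex therefore yields K_{4} as a minor, and since treewidth is minor-monotone, tw(G) ≥ tw(K_{4}) = 3. Therefore the treewidth is 3.

Treewidth 3.
Bags: B1 = {1, 2, 3, 4}  B2 = {1, 2, 3, 5}  B3 = {1, 2, 3, 6}  B4 = {0, 1, 2, 3}
Tree: B1–B2, B2–B3, B3–B4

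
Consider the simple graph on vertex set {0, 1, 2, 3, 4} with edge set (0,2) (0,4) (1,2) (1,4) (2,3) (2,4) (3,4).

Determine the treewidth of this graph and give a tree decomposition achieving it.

Treewidth 2.
One such decomposition:
Bags: B1 = {0, 2, 4}  B2 = {1, 2, 4}  B3 = {2, 3, 4}
Tree: B1–B2, B2–B3

Each bag holds 3 vertices, so the decomposition has width 2, which upper-bounds the treewidth. Conversely, {0, 2, 4} is a clique of size 3, and the vertices of any clique must share a bag in every tree decomposition; so some bag has ≥ 3 vertices and tw(G) ≥ 2. Therefore the treewidth is 2.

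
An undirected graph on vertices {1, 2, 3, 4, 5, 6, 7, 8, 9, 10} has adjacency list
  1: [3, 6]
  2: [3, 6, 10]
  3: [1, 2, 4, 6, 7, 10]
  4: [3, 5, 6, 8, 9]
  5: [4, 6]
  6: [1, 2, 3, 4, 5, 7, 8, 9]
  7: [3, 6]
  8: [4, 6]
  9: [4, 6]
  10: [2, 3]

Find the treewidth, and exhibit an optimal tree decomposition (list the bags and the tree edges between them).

Each bag holds 3 vertices, so the decomposition has width 2, which upper-bounds the treewidth. For the lower bound, the 3 vertices {2, 3, 10} are pairwise adjacent, and any tree decomposition puts a clique entirely inside one bag — forcing width ≥ 2. Combining the bounds, tw(G) = 2.

Treewidth 2.
One such decomposition:
Bags: B1 = {2, 3, 6}  B2 = {3, 4, 6}  B3 = {4, 6, 8}  B4 = {4, 5, 6}  B5 = {4, 6, 9}  B6 = {1, 3, 6}  B7 = {2, 3, 10}  B8 = {3, 6, 7}
Tree: B1–B2, B2–B3, B3–B4, B3–B5, B1–B6, B1–B7, B2–B8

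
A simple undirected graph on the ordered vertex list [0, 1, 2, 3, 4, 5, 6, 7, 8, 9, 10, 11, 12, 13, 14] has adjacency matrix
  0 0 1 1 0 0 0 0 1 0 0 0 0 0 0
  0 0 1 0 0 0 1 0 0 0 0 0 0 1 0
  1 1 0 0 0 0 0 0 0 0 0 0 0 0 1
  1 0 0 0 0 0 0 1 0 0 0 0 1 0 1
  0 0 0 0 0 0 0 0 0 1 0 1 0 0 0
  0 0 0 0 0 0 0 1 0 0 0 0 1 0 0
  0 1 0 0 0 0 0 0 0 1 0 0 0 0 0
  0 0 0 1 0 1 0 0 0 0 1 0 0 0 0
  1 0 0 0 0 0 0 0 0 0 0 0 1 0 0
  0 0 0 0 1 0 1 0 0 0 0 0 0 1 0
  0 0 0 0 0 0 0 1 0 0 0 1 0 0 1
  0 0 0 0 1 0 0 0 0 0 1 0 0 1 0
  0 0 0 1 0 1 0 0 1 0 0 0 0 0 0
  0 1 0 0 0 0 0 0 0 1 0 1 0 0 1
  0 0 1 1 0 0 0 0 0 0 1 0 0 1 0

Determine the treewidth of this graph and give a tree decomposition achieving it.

Every bag has size at most 4, so the width is 4 − 1 = 3 and tw(G) ≤ 3. For the lower bound: the 4 vertex sets {5,8,12}, {7}, {3}, {0,2,10,14} are disjoint, each induces a connected subgraph, and every pair is joined by at least one edge of G. Contracting each set to a single vertex therefore yields K_{4} as a minor, and since treewidth is minor-monotone, tw(G) ≥ tw(K_{4}) = 3. The upper and lower bounds meet at 3, so that is the treewidth.

Treewidth 3.
One optimal decomposition is:
Bags: B1 = {5, 7, 8, 12}  B2 = {3, 7, 8, 12}  B3 = {0, 3, 7, 8}  B4 = {0, 3, 7, 10}  B5 = {0, 3, 10, 14}  B6 = {0, 2, 10, 14}  B7 = {2, 10, 11, 14}  B8 = {2, 11, 13, 14}  B9 = {1, 2, 11, 13}  B10 = {1, 4, 11, 13}  B11 = {1, 4, 9, 13}  B12 = {1, 4, 6, 9}
Tree: B1–B2, B2–B3, B3–B4, B4–B5, B5–B6, B6–B7, B7–B8, B8–B9, B9–B10, B10–B11, B11–B12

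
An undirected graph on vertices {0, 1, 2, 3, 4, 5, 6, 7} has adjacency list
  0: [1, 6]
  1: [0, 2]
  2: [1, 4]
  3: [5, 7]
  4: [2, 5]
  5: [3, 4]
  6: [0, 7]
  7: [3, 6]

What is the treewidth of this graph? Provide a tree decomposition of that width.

Treewidth 2.
Bags: B1 = {1, 2, 4}  B2 = {1, 4, 5}  B3 = {1, 3, 5}  B4 = {1, 3, 7}  B5 = {1, 6, 7}  B6 = {0, 1, 6}
Tree: B1–B2, B2–B3, B3–B4, B4–B5, B5–B6

Every bag has size at most 3, so the width is 3 − 1 = 2 and tw(G) ≤ 2. For the lower bound, G contains the cycle 1–2–4–5–3–7–6–0–1, so G is not a forest; only forests have treewidth ≤ 1, hence tw(G) ≥ 2. Therefore the treewidth is 2.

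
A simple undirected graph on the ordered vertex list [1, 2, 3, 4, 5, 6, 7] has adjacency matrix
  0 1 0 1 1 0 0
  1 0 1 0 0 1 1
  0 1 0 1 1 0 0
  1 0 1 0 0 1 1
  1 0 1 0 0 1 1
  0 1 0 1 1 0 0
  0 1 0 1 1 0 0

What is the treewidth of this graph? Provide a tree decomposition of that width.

Treewidth 3.
Bags: B1 = {2, 4, 5, 7}  B2 = {1, 2, 4, 5}  B3 = {2, 3, 4, 5}  B4 = {2, 4, 5, 6}
Tree: B1–B2, B2–B3, B3–B4

Each bag holds 4 vertices, so the decomposition has width 3, which upper-bounds the treewidth. For the lower bound: the 4 vertex sets {5,7}, {1,2}, {4}, {3} are disjoint, each induces a connected subgraph, and every pair is joined by at least one edge of G. Contracting each set to a single vertex therefore yields K_{4} as a minor, and since treewidth is minor-monotone, tw(G) ≥ tw(K_{4}) = 3. Combining the bounds, tw(G) = 3.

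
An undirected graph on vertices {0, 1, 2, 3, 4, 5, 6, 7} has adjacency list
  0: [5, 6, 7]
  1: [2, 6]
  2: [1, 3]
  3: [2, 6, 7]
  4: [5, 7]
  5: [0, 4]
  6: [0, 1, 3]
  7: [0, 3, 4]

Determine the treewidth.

2

A width-2 tree decomposition is:
Bags: B1 = {0, 4, 5}  B2 = {0, 4, 7}  B3 = {0, 6, 7}  B4 = {3, 6, 7}  B5 = {1, 3, 6}  B6 = {1, 2, 3}
Tree: B1–B2, B2–B3, B3–B4, B4–B5, B5–B6
Every bag has size at most 3, so the width is 3 − 1 = 2 and tw(G) ≤ 2. For the lower bound, G contains the cycle 5–4–7–0–5, so G is not a forest; only forests have treewidth ≤ 1, hence tw(G) ≥ 2. Therefore the treewidth is 2.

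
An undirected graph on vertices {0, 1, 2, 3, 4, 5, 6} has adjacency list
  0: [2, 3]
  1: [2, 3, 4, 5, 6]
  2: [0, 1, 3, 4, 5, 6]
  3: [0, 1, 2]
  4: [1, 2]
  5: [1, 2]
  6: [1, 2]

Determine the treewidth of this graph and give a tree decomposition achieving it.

The largest bag has 3 vertices, giving width 2; this decomposition certifies tw(G) ≤ 2. For the lower bound, the 3 vertices {0, 2, 3} are pairwise adjacent, and any tree decomposition puts a clique entirely inside one bag — forcing width ≥ 2. Therefore the treewidth is 2.

Treewidth 2.
Bags: B1 = {1, 2, 6}  B2 = {1, 2, 3}  B3 = {0, 2, 3}  B4 = {1, 2, 5}  B5 = {1, 2, 4}
Tree: B1–B2, B2–B3, B2–B4, B2–B5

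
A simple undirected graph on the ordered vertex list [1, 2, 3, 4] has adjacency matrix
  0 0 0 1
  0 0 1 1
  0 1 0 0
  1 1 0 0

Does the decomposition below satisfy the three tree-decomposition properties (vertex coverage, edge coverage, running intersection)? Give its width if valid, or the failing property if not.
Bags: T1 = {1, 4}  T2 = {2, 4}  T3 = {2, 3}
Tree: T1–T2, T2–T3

Yes; width 1.

Vertex coverage: the bags together contain {1, 2, 3, 4}, the full vertex set. Edge coverage: each edge of G has both endpoints in at least one bag. Running intersection: for every vertex, the bags containing it form a connected subtree. All three properties hold, so this is a valid tree decomposition of width max|bag| − 1 = 1, and hence tw(G) ≤ 1.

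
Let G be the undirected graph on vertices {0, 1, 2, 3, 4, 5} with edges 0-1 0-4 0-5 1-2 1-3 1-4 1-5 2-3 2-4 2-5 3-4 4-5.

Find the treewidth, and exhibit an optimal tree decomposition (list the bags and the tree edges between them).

The largest bag has 4 vertices, giving width 3; this decomposition certifies tw(G) ≤ 3. For the lower bound, the 4 vertices {0, 1, 4, 5} are pairwise adjacent, and any tree decomposition puts a clique entirely inside one bag — forcing width ≥ 3. Hence tw(G) = 3 exactly.

Treewidth 3.
Bags: B1 = {0, 1, 4, 5}  B2 = {1, 2, 4, 5}  B3 = {1, 2, 3, 4}
Tree: B1–B2, B2–B3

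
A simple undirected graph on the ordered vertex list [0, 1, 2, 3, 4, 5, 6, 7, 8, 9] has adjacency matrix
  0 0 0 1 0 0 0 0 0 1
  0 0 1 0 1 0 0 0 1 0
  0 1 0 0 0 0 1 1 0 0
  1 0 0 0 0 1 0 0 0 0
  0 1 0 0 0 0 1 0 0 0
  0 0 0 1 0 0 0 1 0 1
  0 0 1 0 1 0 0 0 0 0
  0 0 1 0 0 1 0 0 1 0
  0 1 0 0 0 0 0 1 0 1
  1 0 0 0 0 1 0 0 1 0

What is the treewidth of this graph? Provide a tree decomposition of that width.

Every bag has size at most 3, so the width is 3 − 1 = 2 and tw(G) ≤ 2. Since 0–3–5–9–0 is a cycle in G, G is not acyclic. Forests are exactly the graphs of treewidth ≤ 1, so tw(G) ≥ 2. The upper and lower bounds meet at 2, so that is the treewidth.

Treewidth 2.
Bags: B1 = {0, 3, 9}  B2 = {3, 5, 9}  B3 = {5, 8, 9}  B4 = {5, 7, 8}  B5 = {1, 7, 8}  B6 = {1, 2, 7}  B7 = {1, 2, 4}  B8 = {2, 4, 6}
Tree: B1–B2, B2–B3, B3–B4, B4–B5, B5–B6, B6–B7, B7–B8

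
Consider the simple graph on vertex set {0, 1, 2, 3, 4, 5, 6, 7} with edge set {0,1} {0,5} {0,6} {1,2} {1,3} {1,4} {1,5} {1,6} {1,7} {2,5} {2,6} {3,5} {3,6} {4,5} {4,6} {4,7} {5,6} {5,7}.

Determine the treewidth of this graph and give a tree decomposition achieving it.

Treewidth 3.
One optimal decomposition is:
Bags: B1 = {1, 3, 5, 6}  B2 = {1, 2, 5, 6}  B3 = {1, 4, 5, 6}  B4 = {0, 1, 5, 6}  B5 = {1, 4, 5, 7}
Tree: B1–B2, B2–B3, B1–B4, B3–B5

Every bag has size at most 4, so the width is 4 − 1 = 3 and tw(G) ≤ 3. On the other hand G contains the 4-clique {0, 1, 5, 6}. A clique must lie in a single bag of any decomposition, so no decomposition can have width below 3. The upper and lower bounds meet at 3, so that is the treewidth.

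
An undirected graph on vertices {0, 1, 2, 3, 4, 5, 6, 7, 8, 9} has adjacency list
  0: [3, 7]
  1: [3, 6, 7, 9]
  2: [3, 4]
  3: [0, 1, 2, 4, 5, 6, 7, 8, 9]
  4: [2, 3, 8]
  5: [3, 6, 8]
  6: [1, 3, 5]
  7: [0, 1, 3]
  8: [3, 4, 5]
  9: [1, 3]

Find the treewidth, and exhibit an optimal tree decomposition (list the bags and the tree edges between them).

Each bag holds 3 vertices, so the decomposition has width 2, which upper-bounds the treewidth. For the lower bound, the 3 vertices {0, 3, 7} are pairwise adjacent, and any tree decomposition puts a clique entirely inside one bag — forcing width ≥ 2. Therefore the treewidth is 2.

Treewidth 2.
One optimal decomposition is:
Bags: B1 = {1, 3, 6}  B2 = {3, 5, 6}  B3 = {3, 5, 8}  B4 = {1, 3, 7}  B5 = {0, 3, 7}  B6 = {3, 4, 8}  B7 = {2, 3, 4}  B8 = {1, 3, 9}
Tree: B1–B2, B2–B3, B1–B4, B4–B5, B3–B6, B6–B7, B1–B8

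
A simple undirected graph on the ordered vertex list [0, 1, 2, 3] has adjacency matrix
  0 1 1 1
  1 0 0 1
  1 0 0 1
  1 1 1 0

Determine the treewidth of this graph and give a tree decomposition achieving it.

Treewidth 2.
Bags: B1 = {0, 1, 3}  B2 = {0, 2, 3}
Tree: B1–B2

The largest bag has 3 vertices, giving width 2; this decomposition certifies tw(G) ≤ 2. For the lower bound, the 3 vertices {0, 1, 3} are pairwise adjacent, and any tree decomposition puts a clique entirely inside one bag — forcing width ≥ 2. Combining the bounds, tw(G) = 2.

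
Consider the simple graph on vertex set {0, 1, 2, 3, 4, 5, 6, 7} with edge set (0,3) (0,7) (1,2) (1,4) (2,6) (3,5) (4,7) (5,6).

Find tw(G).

2

A width-2 tree decomposition is:
Bags: B1 = {1, 2, 6}  B2 = {1, 4, 6}  B3 = {4, 6, 7}  B4 = {0, 6, 7}  B5 = {0, 3, 6}  B6 = {3, 5, 6}
Tree: B1–B2, B2–B3, B3–B4, B4–B5, B5–B6
The largest bag has 3 vertices, giving width 2; this decomposition certifies tw(G) ≤ 2. Since 6–2–1–4–7–0–3–5–6 is a cycle in G, G is not acyclic. Forests are exactly the graphs of treewidth ≤ 1, so tw(G) ≥ 2. The upper and lower bounds meet at 2, so that is the treewidth.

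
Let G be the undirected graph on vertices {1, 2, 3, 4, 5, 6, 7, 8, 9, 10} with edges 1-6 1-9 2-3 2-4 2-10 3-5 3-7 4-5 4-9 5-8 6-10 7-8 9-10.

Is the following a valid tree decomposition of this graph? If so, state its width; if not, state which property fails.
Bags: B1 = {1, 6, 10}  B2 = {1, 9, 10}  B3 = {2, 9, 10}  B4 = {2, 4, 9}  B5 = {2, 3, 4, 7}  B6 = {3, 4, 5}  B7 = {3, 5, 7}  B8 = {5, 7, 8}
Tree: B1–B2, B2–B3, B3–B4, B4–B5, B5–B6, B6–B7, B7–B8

No — bags containing vertex 7 are not connected in the tree.

A tree decomposition must satisfy three properties: every vertex lies in some bag; for every edge, both endpoints lie together in some bag; and for every vertex, the bags containing it form a connected subtree. Here bags containing vertex 7 are not connected in the tree, so the decomposition is invalid.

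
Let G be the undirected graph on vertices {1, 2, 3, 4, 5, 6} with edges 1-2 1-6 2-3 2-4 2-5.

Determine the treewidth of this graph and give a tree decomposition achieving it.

The largest bag has 2 vertices, giving width 1; this decomposition certifies tw(G) ≤ 1. G has an edge, so its treewidth is at least 1. Therefore the treewidth is 1.

Treewidth 1.
One optimal decomposition is:
Bags: B1 = {1, 2}  B2 = {1, 6}  B3 = {2, 4}  B4 = {2, 3}  B5 = {2, 5}
Tree: B1–B2, B1–B3, B3–B4, B4–B5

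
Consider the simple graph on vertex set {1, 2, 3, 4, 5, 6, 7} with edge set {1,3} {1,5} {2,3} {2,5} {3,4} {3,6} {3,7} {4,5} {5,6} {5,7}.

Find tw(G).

2

A width-2 tree decomposition is:
Bags: B1 = {1, 3, 5}  B2 = {3, 5, 7}  B3 = {3, 4, 5}  B4 = {3, 5, 6}  B5 = {2, 3, 5}
Tree: B1–B2, B2–B3, B3–B4, B4–B5
Every bag has size at most 3, so the width is 3 − 1 = 2 and tw(G) ≤ 2. Since 3–1–5–7–3 is a cycle in G, G is not acyclic. Forests are exactly the graphs of treewidth ≤ 1, so tw(G) ≥ 2. Hence tw(G) = 2 exactly.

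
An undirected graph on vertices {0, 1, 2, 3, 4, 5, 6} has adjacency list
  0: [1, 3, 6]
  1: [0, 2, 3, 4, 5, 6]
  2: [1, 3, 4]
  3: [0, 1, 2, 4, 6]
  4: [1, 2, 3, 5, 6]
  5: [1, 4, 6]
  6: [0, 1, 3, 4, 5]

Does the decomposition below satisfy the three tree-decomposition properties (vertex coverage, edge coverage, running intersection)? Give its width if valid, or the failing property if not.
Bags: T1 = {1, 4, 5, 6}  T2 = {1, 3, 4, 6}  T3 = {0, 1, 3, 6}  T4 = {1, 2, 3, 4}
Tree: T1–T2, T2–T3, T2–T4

Checking the three conditions: (i) the bags cover all of {0, 1, 2, 3, 4, 5, 6}; (ii) for each edge, some bag contains both endpoints; (iii) the bags containing any fixed vertex form a subtree. All hold, so the decomposition is valid with width 4 − 1 = 3.

Yes; width 3.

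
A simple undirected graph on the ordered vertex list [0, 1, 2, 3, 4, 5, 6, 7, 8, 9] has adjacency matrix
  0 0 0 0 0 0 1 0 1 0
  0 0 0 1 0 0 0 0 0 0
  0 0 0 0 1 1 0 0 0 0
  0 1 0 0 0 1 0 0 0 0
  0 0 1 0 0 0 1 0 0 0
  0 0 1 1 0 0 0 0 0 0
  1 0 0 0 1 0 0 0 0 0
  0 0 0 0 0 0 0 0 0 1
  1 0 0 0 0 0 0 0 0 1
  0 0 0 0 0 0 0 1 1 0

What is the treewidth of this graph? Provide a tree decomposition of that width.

Treewidth 1.
Bags: B1 = {7, 9}  B2 = {8, 9}  B3 = {0, 8}  B4 = {0, 6}  B5 = {4, 6}  B6 = {2, 4}  B7 = {2, 5}  B8 = {3, 5}  B9 = {1, 3}
Tree: B1–B2, B2–B3, B3–B4, B4–B5, B5–B6, B6–B7, B7–B8, B8–B9

Every bag has size at most 2, so the width is 2 − 1 = 1 and tw(G) ≤ 1. Any graph with an edge has treewidth ≥ 1, and G has the edge 7–9. Combining the bounds, tw(G) = 1.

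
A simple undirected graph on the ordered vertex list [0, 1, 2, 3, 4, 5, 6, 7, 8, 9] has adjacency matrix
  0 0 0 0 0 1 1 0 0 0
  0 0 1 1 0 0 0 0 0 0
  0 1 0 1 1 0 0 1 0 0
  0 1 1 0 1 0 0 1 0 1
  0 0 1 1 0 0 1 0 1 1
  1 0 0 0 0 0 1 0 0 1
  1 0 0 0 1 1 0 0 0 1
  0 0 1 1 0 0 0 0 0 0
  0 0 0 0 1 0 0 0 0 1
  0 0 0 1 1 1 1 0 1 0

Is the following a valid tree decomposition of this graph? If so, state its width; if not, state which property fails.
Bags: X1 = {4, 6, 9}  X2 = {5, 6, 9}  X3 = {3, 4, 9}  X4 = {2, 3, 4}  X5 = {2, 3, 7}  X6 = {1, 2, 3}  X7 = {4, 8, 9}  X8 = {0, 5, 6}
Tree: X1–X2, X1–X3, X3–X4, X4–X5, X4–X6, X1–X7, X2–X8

Yes; width 2.

Every vertex of G appears in some bag (union = {0, 1, 2, 3, 4, 5, 6, 7, 8, 9}); every edge is covered by a bag; and for each vertex v the set of bags containing v is connected in the bag tree. The decomposition is therefore valid. The largest bag has 3 vertices, so the width is 2.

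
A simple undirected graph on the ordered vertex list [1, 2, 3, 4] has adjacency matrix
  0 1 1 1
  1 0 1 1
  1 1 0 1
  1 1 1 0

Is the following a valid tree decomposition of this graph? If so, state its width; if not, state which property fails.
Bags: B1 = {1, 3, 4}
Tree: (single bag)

No — vertex 2 appears in no bag.

A tree decomposition must satisfy three properties: every vertex lies in some bag; for every edge, both endpoints lie together in some bag; and for every vertex, the bags containing it form a connected subtree. Here vertex 2 appears in no bag, so the decomposition is invalid.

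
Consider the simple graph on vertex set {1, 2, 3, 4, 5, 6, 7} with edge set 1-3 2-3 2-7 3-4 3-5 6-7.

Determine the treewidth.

1

A width-1 tree decomposition is:
Bags: B1 = {1, 3}  B2 = {3, 5}  B3 = {2, 3}  B4 = {3, 4}  B5 = {2, 7}  B6 = {6, 7}
Tree: B1–B2, B2–B3, B2–B4, B3–B5, B5–B6
Every bag has size at most 2, so the width is 2 − 1 = 1 and tw(G) ≤ 1. Since G has at least one edge (e.g. 1–3), it is not an edgeless graph, so tw(G) ≥ 1. The upper and lower bounds meet at 1, so that is the treewidth.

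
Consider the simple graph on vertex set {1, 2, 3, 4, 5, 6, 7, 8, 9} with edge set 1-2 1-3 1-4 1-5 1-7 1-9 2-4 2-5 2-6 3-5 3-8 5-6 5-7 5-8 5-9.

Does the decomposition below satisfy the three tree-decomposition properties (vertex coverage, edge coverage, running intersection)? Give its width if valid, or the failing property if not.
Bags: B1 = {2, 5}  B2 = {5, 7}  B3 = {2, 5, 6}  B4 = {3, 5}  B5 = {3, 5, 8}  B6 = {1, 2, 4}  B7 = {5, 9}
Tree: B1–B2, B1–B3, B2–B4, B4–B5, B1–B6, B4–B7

A tree decomposition must satisfy three properties: every vertex lies in some bag; for every edge, both endpoints lie together in some bag; and for every vertex, the bags containing it form a connected subtree. Here edge (1,5) lies in no bag, so the decomposition is invalid.

No — edge (1,5) lies in no bag.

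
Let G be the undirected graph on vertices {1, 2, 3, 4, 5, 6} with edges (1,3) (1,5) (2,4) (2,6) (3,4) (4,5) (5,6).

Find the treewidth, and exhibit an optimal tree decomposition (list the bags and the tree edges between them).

Every bag has size at most 3, so the width is 3 − 1 = 2 and tw(G) ≤ 2. For the lower bound, G contains the cycle 1–3–4–5–1, so G is not a forest; only forests have treewidth ≤ 1, hence tw(G) ≥ 2. Combining the bounds, tw(G) = 2.

Treewidth 2.
Bags: B1 = {1, 3, 5}  B2 = {3, 4, 5}  B3 = {4, 5, 6}  B4 = {2, 4, 6}
Tree: B1–B2, B2–B3, B3–B4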